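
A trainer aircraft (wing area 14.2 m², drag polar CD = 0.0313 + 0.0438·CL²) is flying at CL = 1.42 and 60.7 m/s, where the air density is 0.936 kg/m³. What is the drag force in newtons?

CD = 0.0313 + 0.0438 × 1.42² = 0.1196
D = ½ρv²S·CD = ½ × 0.936 × 60.7² × 14.2 × 0.1196 = 2930 N

D = 2930 N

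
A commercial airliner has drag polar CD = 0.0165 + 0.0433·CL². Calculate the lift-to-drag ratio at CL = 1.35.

L/D = 14.1

CD = 0.0165 + 0.0433 × 1.35² = 0.09541
L/D = CL/CD = 1.35 / 0.09541 = 14.1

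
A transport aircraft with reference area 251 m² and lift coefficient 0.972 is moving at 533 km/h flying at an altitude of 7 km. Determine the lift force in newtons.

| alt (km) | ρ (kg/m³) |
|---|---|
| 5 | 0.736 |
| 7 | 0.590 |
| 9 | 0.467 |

L = 1.58×10^6 N

At 7 km, from the table: ρ = 0.590 kg/m³.
Convert speed: v = 533 km/h ÷ 3.6 = 148.1 m/s.
Dynamic pressure q = ½ρv² = ½ × 0.59 × 148.1² = 6467 Pa.
L = q·S·CL = 6467 × 251 × 0.972 = 1.58×10^6 N ≈ 1580 kN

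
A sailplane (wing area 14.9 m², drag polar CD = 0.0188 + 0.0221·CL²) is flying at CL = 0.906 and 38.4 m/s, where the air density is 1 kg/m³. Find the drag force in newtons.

D = 406 N

CD = 0.0188 + 0.0221 × 0.906² = 0.03694
D = ½ρv²S·CD = ½ × 1 × 38.4² × 14.9 × 0.03694 = 406 N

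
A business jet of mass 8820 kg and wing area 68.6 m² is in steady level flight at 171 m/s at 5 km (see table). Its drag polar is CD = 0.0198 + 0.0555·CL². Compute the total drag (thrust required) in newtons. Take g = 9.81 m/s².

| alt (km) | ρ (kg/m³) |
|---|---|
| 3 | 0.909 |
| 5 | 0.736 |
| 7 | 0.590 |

D = 15200 N

At 5 km, from the table: ρ = 0.736 kg/m³.
In steady level flight, lift balances weight: W = mg = 8820 × 9.81 = 86524 N.
q = ½ρv² = ½ × 0.736 × 171² = 10760 Pa.
CL = W/(q·S) = 86524 / (10760 × 68.6) = 0.1172.
CD = 0.0198 + 0.0555 × 0.1172² = 0.02056.
D = q·S·CD = 10760 × 68.6 × 0.02056 = 15180 N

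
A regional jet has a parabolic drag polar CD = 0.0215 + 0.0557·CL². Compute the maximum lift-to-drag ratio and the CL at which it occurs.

(L/D)max = 14.4, at CL = 0.621

For CD = CD0 + K·CL², (L/D)max occurs at CL* = √(CD0/K) and equals 1/(2√(K·CD0)).
(L/D)max = 1/(2√(0.0557 × 0.0215)) = 1/(2 × 0.03461) = 14.4
CL* = √(0.0215/0.0557) = 0.621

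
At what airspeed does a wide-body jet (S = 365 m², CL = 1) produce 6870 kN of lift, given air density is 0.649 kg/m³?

L = ½ρv²S·CL ⇒ v = √(2L/(ρ·S·CL))
v = √(2 × 6.87×10^6 / (0.649 × 365 × 1)) = √58000 = 241 m/s

v = 241 m/s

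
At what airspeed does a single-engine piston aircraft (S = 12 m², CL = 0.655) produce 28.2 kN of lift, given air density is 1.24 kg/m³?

v = 76.1 m/s

L = ½ρv²S·CL ⇒ v = √(2L/(ρ·S·CL))
v = √(2 × 28200 / (1.24 × 12 × 0.655)) = √5787 = 76.1 m/s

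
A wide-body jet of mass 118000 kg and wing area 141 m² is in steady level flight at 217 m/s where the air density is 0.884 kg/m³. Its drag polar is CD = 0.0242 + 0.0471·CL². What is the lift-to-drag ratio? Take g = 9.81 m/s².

Weight W = mg = 118000 × 9.81 = 1.1576×10^6 N; in level flight L = W.
Dynamic pressure q = 0.5 × 0.884 × 217² = 20810 Pa.
CL = 2W/(ρv²S) = 2×1.1576×10^6/(0.884×217²×141) = 0.3944.
CD = 0.0242 + 0.0471 × 0.3944² = 0.03153.
L/D = CL/CD = 0.3944 / 0.03153 = 12.5

L/D = 12.5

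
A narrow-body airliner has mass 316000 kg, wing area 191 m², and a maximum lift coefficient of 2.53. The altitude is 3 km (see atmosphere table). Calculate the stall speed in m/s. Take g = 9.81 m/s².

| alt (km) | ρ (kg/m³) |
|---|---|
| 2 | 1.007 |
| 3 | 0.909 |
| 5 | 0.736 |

V_stall = 119 m/s

At 3 km, from the table: ρ = 0.909 kg/m³.
Stall occurs when L = W at CL,max. W = mg = 316000 × 9.81 = 3.1×10^6 N.
From L = ½ρV²S·CL,max = W: V_stall = √(2W/(ρSCL,max)) = √(2·3.1×10^6/(0.909·191·2.53))
V_stall = √14110 = 119 m/s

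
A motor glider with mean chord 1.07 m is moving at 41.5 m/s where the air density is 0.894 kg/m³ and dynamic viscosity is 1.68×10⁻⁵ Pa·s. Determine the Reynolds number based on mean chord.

Re = ρ·v·c/μ = 0.894 × 41.5 × 1.07 / (1.68×10⁻⁵) = 2.36×10^6

Re = 2.36×10^6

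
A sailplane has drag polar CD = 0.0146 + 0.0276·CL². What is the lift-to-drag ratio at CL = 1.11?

CD = 0.0146 + 0.0276 × 1.11² = 0.04861
L/D = CL/CD = 1.11 / 0.04861 = 22.8

L/D = 22.8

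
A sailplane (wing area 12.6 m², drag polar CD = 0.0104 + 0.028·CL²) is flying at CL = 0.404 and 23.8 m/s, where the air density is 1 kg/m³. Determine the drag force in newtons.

CD = 0.0104 + 0.028 × 0.404² = 0.01497
D = ½ρv²S·CD = ½ × 1 × 23.8² × 12.6 × 0.01497 = 53.4 N

D = 53.4 N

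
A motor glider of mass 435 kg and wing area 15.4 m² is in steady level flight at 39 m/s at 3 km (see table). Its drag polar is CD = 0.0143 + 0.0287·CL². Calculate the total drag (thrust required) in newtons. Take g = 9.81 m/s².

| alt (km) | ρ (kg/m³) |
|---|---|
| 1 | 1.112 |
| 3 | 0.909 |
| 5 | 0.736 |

D = 201 N

At 3 km, from the table: ρ = 0.909 kg/m³.
In steady level flight, lift balances weight: W = mg = 435 × 9.81 = 4267.4 N.
Dynamic pressure q = 0.5 × 0.909 × 39² = 691.3 Pa.
CL = 2W/(ρv²S) = 2×4267.4/(0.909×39²×15.4) = 0.4008.
CD = 0.0143 + 0.0287 × 0.4008² = 0.01891.
D = q·S·CD = 691.3 × 15.4 × 0.01891 = 201.3 N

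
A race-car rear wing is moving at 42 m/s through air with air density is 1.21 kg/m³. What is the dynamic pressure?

q = 1070 Pa

q = ½ρv² = ½ × 1.21 × 42² = 1070 Pa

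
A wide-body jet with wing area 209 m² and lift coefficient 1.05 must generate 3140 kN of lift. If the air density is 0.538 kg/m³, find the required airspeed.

v = 231 m/s

L = ½ρv²S·CL ⇒ v = √(2L/(ρ·S·CL))
v = √(2 × 3.14×10^6 / (0.538 × 209 × 1.05)) = √53190 = 231 m/s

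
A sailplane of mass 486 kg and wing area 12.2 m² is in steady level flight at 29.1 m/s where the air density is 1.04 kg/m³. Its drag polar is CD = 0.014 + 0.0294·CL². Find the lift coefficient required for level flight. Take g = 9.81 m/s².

CL = 0.887

Level flight ⇒ L = W = m·g = 486 × 9.81 = 4767.7 N.
q = ½ρv² = ½ × 1.04 × 29.1² = 440.3 Pa.
CL = 2W/(ρv²S) = 2×4767.7/(1.04×29.1²×12.2) = 0.8875.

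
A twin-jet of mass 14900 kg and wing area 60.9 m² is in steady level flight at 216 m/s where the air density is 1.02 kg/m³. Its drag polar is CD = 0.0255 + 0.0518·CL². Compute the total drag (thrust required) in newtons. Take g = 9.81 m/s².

D = 37700 N

Weight W = mg = 14900 × 9.81 = 1.4617×10^5 N; in level flight L = W.
Dynamic pressure q = 0.5 × 1.02 × 216² = 23790 Pa.
CL = 2W/(ρv²S) = 2×1.4617×10^5/(1.02×216²×60.9) = 0.1009.
CD = 0.0255 + 0.0518 × 0.1009² = 0.02603.
D = q·S·CD = 23790 × 60.9 × 0.02603 = 37720 N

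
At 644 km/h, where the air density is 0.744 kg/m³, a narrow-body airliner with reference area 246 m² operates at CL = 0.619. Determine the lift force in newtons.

L = 1.81×10^6 N

Convert speed: v = 644 km/h ÷ 3.6 = 178.9 m/s.
L = ½ρv²S·CL = ½ × 0.744 × 178.9² × 246 × 0.619 = 1.81×10^6 N ≈ 1810 kN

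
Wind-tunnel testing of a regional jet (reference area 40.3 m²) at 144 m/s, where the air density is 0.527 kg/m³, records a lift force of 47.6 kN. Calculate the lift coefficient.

CL = 0.216

From L = ½ρv²S·CL, rearranging gives CL = 2L/(ρv²S).
CL = 2 × 47600 / (0.527 × 144² × 40.3) = 0.216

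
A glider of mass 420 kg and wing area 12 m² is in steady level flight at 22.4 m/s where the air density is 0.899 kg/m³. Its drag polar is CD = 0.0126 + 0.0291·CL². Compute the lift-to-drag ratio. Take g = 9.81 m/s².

L/D = 19

In steady level flight, lift balances weight: W = mg = 420 × 9.81 = 4120.2 N.
q = ½ρv² = ½ × 0.899 × 22.4² = 225.5 Pa.
Required CL = L/(qS) = 4120.2/(225.5·12) = 1.522.
CD = 0.0126 + 0.0291 × 1.522² = 0.08004.
L/D = CL/CD = 1.522 / 0.08004 = 19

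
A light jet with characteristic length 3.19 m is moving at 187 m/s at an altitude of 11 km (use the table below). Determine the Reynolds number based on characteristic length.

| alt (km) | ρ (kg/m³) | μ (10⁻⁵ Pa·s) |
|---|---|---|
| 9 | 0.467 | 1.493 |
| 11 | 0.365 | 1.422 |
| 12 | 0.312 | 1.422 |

Re = 1.53×10^7

At 11 km, from the table: ρ = 0.365 kg/m³, μ = 1.422×10⁻⁵ Pa·s.
Re = ρ·v·c/μ = 0.365 × 187 × 3.19 / (1.422×10⁻⁵) = 1.53×10^7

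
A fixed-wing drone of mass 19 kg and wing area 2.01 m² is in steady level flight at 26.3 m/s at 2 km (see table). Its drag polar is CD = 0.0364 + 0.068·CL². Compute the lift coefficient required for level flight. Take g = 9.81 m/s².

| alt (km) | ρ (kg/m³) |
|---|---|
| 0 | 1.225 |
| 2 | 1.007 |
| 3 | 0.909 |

CL = 0.266

At 2 km, from the table: ρ = 1.007 kg/m³.
In steady level flight, lift balances weight: W = mg = 19 × 9.81 = 186.39 N.
q = ½ρv² = ½ × 1.007 × 26.3² = 348.3 Pa.
CL = W/(q·S) = 186.39 / (348.3 × 2.01) = 0.2663.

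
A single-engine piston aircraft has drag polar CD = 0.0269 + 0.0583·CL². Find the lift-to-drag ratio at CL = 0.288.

L/D = 9.07

CD = 0.0269 + 0.0583 × 0.288² = 0.03174
L/D = CL/CD = 0.288 / 0.03174 = 9.07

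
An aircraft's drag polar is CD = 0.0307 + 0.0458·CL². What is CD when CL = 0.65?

CD = 0.0501

CD = 0.0307 + 0.0458 × 0.65² = 0.0307 + 0.01935 = 0.0501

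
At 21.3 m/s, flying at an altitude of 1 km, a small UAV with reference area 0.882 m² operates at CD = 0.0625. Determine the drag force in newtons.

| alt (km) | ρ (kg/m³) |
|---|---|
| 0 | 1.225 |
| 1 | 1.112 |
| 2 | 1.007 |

At 1 km, from the table: ρ = 1.112 kg/m³.
D = ½ρv²S·CD = ½ × 1.112 × 21.3² × 0.882 × 0.0625 = 13.9 N

D = 13.9 N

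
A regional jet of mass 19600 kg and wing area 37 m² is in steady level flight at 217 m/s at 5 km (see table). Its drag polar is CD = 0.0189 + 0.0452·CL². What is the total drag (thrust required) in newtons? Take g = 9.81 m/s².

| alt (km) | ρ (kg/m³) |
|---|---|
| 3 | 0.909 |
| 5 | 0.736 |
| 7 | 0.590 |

At 5 km, from the table: ρ = 0.736 kg/m³.
Level flight ⇒ L = W = m·g = 19600 × 9.81 = 1.9228×10^5 N.
q = ½ρv² = ½ × 0.736 × 217² = 17330 Pa.
CL = 2W/(ρv²S) = 2×1.9228×10^5/(0.736×217²×37) = 0.2999.
CD = 0.0189 + 0.0452 × 0.2999² = 0.02296.
D = q·S·CD = 17330 × 37 × 0.02296 = 14720 N

D = 14700 N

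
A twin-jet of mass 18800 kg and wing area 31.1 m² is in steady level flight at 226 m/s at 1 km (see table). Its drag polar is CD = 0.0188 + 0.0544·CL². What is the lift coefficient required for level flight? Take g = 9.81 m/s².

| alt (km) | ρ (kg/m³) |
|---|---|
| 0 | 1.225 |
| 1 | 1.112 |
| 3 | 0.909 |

At 1 km, from the table: ρ = 1.112 kg/m³.
In steady level flight, lift balances weight: W = mg = 18800 × 9.81 = 1.8443×10^5 N.
q = ½ρv² = ½ × 1.112 × 226² = 28400 Pa.
CL = W/(q·S) = 1.8443×10^5 / (28400 × 31.1) = 0.2088.

CL = 0.209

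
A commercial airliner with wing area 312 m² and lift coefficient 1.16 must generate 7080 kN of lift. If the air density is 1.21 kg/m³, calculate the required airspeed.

L = ½ρv²S·CL ⇒ v = √(2L/(ρ·S·CL))
v = √(2 × 7.08×10^6 / (1.21 × 312 × 1.16)) = √32330 = 180 m/s

v = 180 m/s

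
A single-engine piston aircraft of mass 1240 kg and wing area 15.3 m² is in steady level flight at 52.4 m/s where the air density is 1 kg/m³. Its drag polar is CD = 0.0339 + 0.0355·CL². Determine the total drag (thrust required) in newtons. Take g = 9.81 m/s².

D = 962 N

Weight W = mg = 1240 × 9.81 = 12164 N; in level flight L = W.
q = ½ρv² = ½ × 1 × 52.4² = 1373 Pa.
CL = W/(q·S) = 12164 / (1373 × 15.3) = 0.5791.
CD = 0.0339 + 0.0355 × 0.5791² = 0.04581.
D = q·S·CD = 1373 × 15.3 × 0.04581 = 962.2 N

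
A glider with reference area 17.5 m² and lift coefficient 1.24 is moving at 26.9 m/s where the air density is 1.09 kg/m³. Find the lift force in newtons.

L = 8560 N

Dynamic pressure q = ½ρv² = ½ × 1.09 × 26.9² = 394.4 Pa.
L = q·S·CL = 394.4 × 17.5 × 1.24 = 8560 N ≈ 8.56 kN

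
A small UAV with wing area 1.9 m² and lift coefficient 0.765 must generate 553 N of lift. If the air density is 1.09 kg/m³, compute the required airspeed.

L = ½ρv²S·CL ⇒ v = √(2L/(ρ·S·CL))
v = √(2 × 553 / (1.09 × 1.9 × 0.765)) = √698.1 = 26.4 m/s

v = 26.4 m/s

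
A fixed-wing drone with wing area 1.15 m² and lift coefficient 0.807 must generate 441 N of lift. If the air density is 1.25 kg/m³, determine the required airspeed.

L = ½ρv²S·CL ⇒ v = √(2L/(ρ·S·CL))
v = √(2 × 441 / (1.25 × 1.15 × 0.807)) = √760.3 = 27.6 m/s

v = 27.6 m/s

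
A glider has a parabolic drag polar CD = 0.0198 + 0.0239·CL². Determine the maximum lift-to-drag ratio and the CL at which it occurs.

(L/D)max = 23, at CL = 0.91

For CD = CD0 + K·CL², (L/D)max occurs at CL* = √(CD0/K) and equals 1/(2√(K·CD0)).
(L/D)max = 1/(2√(0.0239 × 0.0198)) = 1/(2 × 0.02175) = 23
CL* = √(0.0198/0.0239) = 0.91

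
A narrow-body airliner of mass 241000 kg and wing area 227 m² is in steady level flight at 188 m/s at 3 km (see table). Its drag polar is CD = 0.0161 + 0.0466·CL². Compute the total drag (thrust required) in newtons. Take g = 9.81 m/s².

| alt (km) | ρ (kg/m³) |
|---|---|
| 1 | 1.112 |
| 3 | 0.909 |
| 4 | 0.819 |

At 3 km, from the table: ρ = 0.909 kg/m³.
Level flight ⇒ L = W = m·g = 241000 × 9.81 = 2.3642×10^6 N.
q = ½ρv² = ½ × 0.909 × 188² = 16060 Pa.
CL = 2W/(ρv²S) = 2×2.3642×10^6/(0.909×188²×227) = 0.6484.
CD = 0.0161 + 0.0466 × 0.6484² = 0.03569.
D = q·S·CD = 16060 × 227 × 0.03569 = 1.301×10^5 N

D = 1.3×10^5 N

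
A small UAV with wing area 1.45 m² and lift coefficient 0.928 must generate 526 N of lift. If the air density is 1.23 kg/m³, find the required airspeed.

L = ½ρv²S·CL ⇒ v = √(2L/(ρ·S·CL))
v = √(2 × 526 / (1.23 × 1.45 × 0.928)) = √635.6 = 25.2 m/s

v = 25.2 m/s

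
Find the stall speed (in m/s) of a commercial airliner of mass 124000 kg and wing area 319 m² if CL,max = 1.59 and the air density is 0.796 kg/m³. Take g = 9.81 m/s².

At stall, lift equals weight: L = W = m·g = 124000 × 9.81 = 1.216×10^6 N.
V_stall = √(2W/(ρ·S·CL,max)) = √(2 × 1.216×10^6 / (0.796 × 319 × 1.59))
V_stall = √6026 = 77.6 m/s

V_stall = 77.6 m/s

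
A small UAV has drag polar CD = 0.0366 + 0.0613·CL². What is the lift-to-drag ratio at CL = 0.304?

CD = 0.0366 + 0.0613 × 0.304² = 0.04227
L/D = CL/CD = 0.304 / 0.04227 = 7.19

L/D = 7.19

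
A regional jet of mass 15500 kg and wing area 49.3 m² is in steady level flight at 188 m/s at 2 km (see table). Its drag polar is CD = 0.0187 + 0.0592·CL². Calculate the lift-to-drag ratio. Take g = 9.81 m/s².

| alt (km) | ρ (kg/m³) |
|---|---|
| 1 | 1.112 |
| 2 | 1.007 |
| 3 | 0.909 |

At 2 km, from the table: ρ = 1.007 kg/m³.
Level flight ⇒ L = W = m·g = 15500 × 9.81 = 1.5206×10^5 N.
Dynamic pressure q = 0.5 × 1.007 × 188² = 17800 Pa.
Required CL = L/(qS) = 1.5206×10^5/(17800·49.3) = 0.1733.
CD = 0.0187 + 0.0592 × 0.1733² = 0.02048.
L/D = CL/CD = 0.1733 / 0.02048 = 8.46

L/D = 8.46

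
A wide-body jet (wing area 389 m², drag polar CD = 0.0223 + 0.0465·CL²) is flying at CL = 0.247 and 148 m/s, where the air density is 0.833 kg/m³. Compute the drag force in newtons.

D = 89200 N

CD = 0.0223 + 0.0465 × 0.247² = 0.02514
D = ½ρv²S·CD = ½ × 0.833 × 148² × 389 × 0.02514 = 89200 N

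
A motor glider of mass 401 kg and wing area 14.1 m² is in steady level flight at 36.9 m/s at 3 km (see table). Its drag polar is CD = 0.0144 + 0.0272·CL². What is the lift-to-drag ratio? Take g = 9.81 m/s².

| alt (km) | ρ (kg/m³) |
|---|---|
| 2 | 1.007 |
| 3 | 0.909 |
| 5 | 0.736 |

At 3 km, from the table: ρ = 0.909 kg/m³.
Weight W = mg = 401 × 9.81 = 3933.8 N; in level flight L = W.
Dynamic pressure q = 0.5 × 0.909 × 36.9² = 618.9 Pa.
Required CL = L/(qS) = 3933.8/(618.9·14.1) = 0.4508.
CD = 0.0144 + 0.0272 × 0.4508² = 0.01993.
L/D = CL/CD = 0.4508 / 0.01993 = 22.6

L/D = 22.6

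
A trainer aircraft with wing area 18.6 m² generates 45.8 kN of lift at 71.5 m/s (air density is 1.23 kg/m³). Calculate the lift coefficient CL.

CL = 0.783

From L = ½ρv²S·CL, rearranging gives CL = 2L/(ρv²S).
CL = 2 × 45800 / (1.23 × 71.5² × 18.6) = 0.783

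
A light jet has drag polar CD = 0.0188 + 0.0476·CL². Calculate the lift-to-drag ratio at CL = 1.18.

L/D = 13.9

CD = 0.0188 + 0.0476 × 1.18² = 0.08508
L/D = CL/CD = 1.18 / 0.08508 = 13.9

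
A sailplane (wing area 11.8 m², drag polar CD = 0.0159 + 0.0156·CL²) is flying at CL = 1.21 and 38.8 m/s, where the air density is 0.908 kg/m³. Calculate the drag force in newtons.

CD = 0.0159 + 0.0156 × 1.21² = 0.03874
D = ½ρv²S·CD = ½ × 0.908 × 38.8² × 11.8 × 0.03874 = 312 N

D = 312 N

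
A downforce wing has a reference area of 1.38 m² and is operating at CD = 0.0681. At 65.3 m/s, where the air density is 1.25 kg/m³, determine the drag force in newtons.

D = 250 N

D = ½ρv²S·CD = ½ × 1.25 × 65.3² × 1.38 × 0.0681 = 250 N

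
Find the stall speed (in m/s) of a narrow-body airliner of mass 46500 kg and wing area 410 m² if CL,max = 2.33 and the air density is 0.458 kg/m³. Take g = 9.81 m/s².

V_stall = 45.7 m/s

At stall, lift equals weight: L = W = m·g = 46500 × 9.81 = 4.562×10^5 N.
V_stall = √(2W/(ρ·S·CL,max)) = √(2 × 4.562×10^5 / (0.458 × 410 × 2.33))
V_stall = √2085 = 45.7 m/s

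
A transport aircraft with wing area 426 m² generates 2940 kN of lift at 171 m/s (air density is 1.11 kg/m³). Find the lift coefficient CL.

From L = ½ρv²S·CL, rearranging gives CL = 2L/(ρv²S).
CL = 2 × 2.94×10^6 / (1.11 × 171² × 426) = 0.425

CL = 0.425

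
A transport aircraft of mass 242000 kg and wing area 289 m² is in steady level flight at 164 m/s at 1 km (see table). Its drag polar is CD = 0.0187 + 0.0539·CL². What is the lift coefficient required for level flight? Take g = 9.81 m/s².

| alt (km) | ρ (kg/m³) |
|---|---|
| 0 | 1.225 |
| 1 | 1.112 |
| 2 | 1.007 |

At 1 km, from the table: ρ = 1.112 kg/m³.
Level flight ⇒ L = W = m·g = 242000 × 9.81 = 2.374×10^6 N.
Dynamic pressure q = 0.5 × 1.112 × 164² = 14950 Pa.
Required CL = L/(qS) = 2.374×10^6/(14950·289) = 0.5493.

CL = 0.549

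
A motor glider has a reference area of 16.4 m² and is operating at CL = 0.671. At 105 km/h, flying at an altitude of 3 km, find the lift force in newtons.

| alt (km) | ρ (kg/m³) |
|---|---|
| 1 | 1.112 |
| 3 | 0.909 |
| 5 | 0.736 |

L = 4250 N

At 3 km, from the table: ρ = 0.909 kg/m³.
Convert speed: v = 105 km/h ÷ 3.6 = 29.17 m/s.
L = ½ρv²S·CL = ½ × 0.909 × 29.17² × 16.4 × 0.671 = 4250 N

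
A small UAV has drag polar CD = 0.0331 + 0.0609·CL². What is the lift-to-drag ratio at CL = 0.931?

CD = 0.0331 + 0.0609 × 0.931² = 0.08589
L/D = CL/CD = 0.931 / 0.08589 = 10.8

L/D = 10.8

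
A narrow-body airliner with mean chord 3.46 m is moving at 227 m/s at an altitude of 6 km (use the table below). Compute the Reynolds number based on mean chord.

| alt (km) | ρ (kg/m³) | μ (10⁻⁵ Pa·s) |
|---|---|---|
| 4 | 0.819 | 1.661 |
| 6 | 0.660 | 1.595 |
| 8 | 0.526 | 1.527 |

Re = 3.25×10^7

At 6 km, from the table: ρ = 0.660 kg/m³, μ = 1.595×10⁻⁵ Pa·s.
Re = ρ·v·c/μ = 0.66 × 227 × 3.46 / (1.595×10⁻⁵) = 3.25×10^7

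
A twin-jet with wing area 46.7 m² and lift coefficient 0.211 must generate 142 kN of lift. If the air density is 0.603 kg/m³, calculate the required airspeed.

v = 219 m/s

L = ½ρv²S·CL ⇒ v = √(2L/(ρ·S·CL))
v = √(2 × 1.42×10^5 / (0.603 × 46.7 × 0.211)) = √47800 = 219 m/s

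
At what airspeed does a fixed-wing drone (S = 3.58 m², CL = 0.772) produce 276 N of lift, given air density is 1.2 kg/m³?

v = 12.9 m/s

L = ½ρv²S·CL ⇒ v = √(2L/(ρ·S·CL))
v = √(2 × 276 / (1.2 × 3.58 × 0.772)) = √166.4 = 12.9 m/s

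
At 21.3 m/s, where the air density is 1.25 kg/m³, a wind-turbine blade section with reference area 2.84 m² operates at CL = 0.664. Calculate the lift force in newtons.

L = ½ρv²S·CL = ½ × 1.25 × 21.3² × 2.84 × 0.664 = 535 N

L = 535 N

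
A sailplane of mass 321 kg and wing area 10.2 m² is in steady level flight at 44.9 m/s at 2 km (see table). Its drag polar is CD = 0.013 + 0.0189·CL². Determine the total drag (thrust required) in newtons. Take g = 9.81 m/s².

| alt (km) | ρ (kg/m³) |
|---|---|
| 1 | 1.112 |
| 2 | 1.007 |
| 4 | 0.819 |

At 2 km, from the table: ρ = 1.007 kg/m³.
Level flight ⇒ L = W = m·g = 321 × 9.81 = 3149 N.
q = ½ρv² = ½ × 1.007 × 44.9² = 1015 Pa.
CL = W/(q·S) = 3149 / (1015 × 10.2) = 0.3041.
CD = 0.013 + 0.0189 × 0.3041² = 0.01475.
D = q·S·CD = 1015 × 10.2 × 0.01475 = 152.7 N

D = 153 N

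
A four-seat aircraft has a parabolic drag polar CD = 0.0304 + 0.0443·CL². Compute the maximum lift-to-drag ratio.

For CD = CD0 + K·CL², (L/D)max occurs at CL* = √(CD0/K) and equals 1/(2√(K·CD0)).
(L/D)max = 1/(2√(0.0443 × 0.0304)) = 1/(2 × 0.0367) = 13.6

(L/D)max = 13.6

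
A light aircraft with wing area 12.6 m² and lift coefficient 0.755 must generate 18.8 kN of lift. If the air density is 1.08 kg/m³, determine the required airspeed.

v = 60.5 m/s

L = ½ρv²S·CL ⇒ v = √(2L/(ρ·S·CL))
v = √(2 × 18800 / (1.08 × 12.6 × 0.755)) = √3660 = 60.5 m/s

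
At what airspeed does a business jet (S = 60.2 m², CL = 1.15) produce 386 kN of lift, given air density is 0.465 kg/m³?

L = ½ρv²S·CL ⇒ v = √(2L/(ρ·S·CL))
v = √(2 × 3.86×10^5 / (0.465 × 60.2 × 1.15)) = √23980 = 155 m/s

v = 155 m/s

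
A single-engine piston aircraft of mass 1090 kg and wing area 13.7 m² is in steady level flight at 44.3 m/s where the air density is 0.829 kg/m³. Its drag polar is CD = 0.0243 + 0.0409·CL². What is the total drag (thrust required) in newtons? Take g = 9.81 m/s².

D = 690 N

In steady level flight, lift balances weight: W = mg = 1090 × 9.81 = 10693 N.
q = ½ρv² = ½ × 0.829 × 44.3² = 813.5 Pa.
Required CL = L/(qS) = 10693/(813.5·13.7) = 0.9595.
CD = 0.0243 + 0.0409 × 0.9595² = 0.06195.
D = q·S·CD = 813.5 × 13.7 × 0.06195 = 690.4 N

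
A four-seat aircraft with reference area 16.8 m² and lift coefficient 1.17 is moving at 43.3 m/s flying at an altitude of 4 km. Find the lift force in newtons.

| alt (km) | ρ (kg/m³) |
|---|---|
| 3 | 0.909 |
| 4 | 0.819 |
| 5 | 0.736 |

At 4 km, from the table: ρ = 0.819 kg/m³.
L = ½ρv²S·CL = ½ × 0.819 × 43.3² × 16.8 × 1.17 = 15100 N ≈ 15.1 kN

L = 15100 N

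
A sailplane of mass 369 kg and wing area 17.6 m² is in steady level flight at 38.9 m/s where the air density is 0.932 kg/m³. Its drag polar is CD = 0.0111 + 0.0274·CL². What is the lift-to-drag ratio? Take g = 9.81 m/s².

Weight W = mg = 369 × 9.81 = 3619.9 N; in level flight L = W.
q = ½ρv² = ½ × 0.932 × 38.9² = 705.2 Pa.
Required CL = L/(qS) = 3619.9/(705.2·17.6) = 0.2917.
CD = 0.0111 + 0.0274 × 0.2917² = 0.01343.
L/D = CL/CD = 0.2917 / 0.01343 = 21.7

L/D = 21.7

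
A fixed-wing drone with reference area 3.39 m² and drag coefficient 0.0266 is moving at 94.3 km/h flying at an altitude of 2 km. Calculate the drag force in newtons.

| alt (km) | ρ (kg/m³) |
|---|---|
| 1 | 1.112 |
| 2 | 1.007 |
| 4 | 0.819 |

At 2 km, from the table: ρ = 1.007 kg/m³.
Convert speed: v = 94.3 km/h ÷ 3.6 = 26.19 m/s.
Dynamic pressure q = ½ρv² = ½ × 1.007 × 26.19² = 345.5 Pa.
D = q·S·CD = 345.5 × 3.39 × 0.0266 = 31.2 N

D = 31.2 N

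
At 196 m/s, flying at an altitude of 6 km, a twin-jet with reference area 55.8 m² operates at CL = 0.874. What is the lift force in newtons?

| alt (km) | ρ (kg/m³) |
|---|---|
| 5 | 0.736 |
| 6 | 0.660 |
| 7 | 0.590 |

At 6 km, from the table: ρ = 0.660 kg/m³.
Dynamic pressure q = ½ρv² = ½ × 0.66 × 196² = 12680 Pa.
L = q·S·CL = 12680 × 55.8 × 0.874 = 6.18×10^5 N ≈ 618 kN

L = 6.18×10^5 N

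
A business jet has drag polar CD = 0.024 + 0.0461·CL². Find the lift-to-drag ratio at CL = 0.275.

CD = 0.024 + 0.0461 × 0.275² = 0.02749
L/D = CL/CD = 0.275 / 0.02749 = 10

L/D = 10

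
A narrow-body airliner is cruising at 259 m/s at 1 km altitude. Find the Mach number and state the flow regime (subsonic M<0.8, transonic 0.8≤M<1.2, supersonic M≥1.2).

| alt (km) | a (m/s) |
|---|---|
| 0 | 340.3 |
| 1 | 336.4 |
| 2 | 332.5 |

At 1 km, from the table: a = 336.4 m/s.
M = v/a = 259 / 336.4 = 0.77
M = 0.77 → subsonic.

M = 0.77 (subsonic)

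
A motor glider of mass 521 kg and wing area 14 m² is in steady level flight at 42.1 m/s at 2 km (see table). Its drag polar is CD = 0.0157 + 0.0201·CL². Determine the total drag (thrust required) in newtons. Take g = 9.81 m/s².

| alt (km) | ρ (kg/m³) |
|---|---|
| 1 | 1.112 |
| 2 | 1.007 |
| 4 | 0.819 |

D = 238 N

At 2 km, from the table: ρ = 1.007 kg/m³.
In steady level flight, lift balances weight: W = mg = 521 × 9.81 = 5111 N.
q = ½ρv² = ½ × 1.007 × 42.1² = 892.4 Pa.
CL = W/(q·S) = 5111 / (892.4 × 14) = 0.4091.
CD = 0.0157 + 0.0201 × 0.4091² = 0.01906.
D = q·S·CD = 892.4 × 14 × 0.01906 = 238.2 N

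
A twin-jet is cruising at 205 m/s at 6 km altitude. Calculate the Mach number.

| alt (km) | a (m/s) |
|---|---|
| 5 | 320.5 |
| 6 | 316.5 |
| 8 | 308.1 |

M = 0.648

At 6 km, from the table: a = 316.5 m/s.
M = v/a = 205 / 316.5 = 0.648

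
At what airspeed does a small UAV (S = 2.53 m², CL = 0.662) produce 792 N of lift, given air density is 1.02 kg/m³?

v = 30.5 m/s

L = ½ρv²S·CL ⇒ v = √(2L/(ρ·S·CL))
v = √(2 × 792 / (1.02 × 2.53 × 0.662)) = √927.2 = 30.5 m/s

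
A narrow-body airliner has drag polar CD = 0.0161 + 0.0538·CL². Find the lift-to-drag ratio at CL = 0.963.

L/D = 14.6

CD = 0.0161 + 0.0538 × 0.963² = 0.06599
L/D = CL/CD = 0.963 / 0.06599 = 14.6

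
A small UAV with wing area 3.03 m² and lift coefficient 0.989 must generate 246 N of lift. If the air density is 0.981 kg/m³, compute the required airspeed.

v = 12.9 m/s

L = ½ρv²S·CL ⇒ v = √(2L/(ρ·S·CL))
v = √(2 × 246 / (0.981 × 3.03 × 0.989)) = √167.4 = 12.9 m/s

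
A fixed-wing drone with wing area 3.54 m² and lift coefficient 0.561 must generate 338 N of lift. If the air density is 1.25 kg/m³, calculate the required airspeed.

L = ½ρv²S·CL ⇒ v = √(2L/(ρ·S·CL))
v = √(2 × 338 / (1.25 × 3.54 × 0.561)) = √272.3 = 16.5 m/s

v = 16.5 m/s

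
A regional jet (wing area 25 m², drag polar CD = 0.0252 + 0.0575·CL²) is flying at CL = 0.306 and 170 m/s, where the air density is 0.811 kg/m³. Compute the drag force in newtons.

D = 8960 N

CD = 0.0252 + 0.0575 × 0.306² = 0.03058
D = ½ρv²S·CD = ½ × 0.811 × 170² × 25 × 0.03058 = 8960 N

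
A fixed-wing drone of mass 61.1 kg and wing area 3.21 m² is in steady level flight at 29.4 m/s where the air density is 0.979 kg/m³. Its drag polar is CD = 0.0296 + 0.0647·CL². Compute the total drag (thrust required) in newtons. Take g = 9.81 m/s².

D = 57.3 N

Level flight ⇒ L = W = m·g = 61.1 × 9.81 = 599.39 N.
Dynamic pressure q = 0.5 × 0.979 × 29.4² = 423.1 Pa.
CL = W/(q·S) = 599.39 / (423.1 × 3.21) = 0.4413.
CD = 0.0296 + 0.0647 × 0.4413² = 0.0422.
D = q·S·CD = 423.1 × 3.21 × 0.0422 = 57.32 N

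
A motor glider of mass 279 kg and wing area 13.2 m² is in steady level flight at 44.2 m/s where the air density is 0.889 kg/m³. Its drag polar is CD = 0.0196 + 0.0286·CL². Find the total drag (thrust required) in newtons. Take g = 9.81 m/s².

In steady level flight, lift balances weight: W = mg = 279 × 9.81 = 2737 N.
q = ½ρv² = ½ × 0.889 × 44.2² = 868.4 Pa.
CL = W/(q·S) = 2737 / (868.4 × 13.2) = 0.2388.
CD = 0.0196 + 0.0286 × 0.2388² = 0.02123.
D = q·S·CD = 868.4 × 13.2 × 0.02123 = 243.4 N

D = 243 N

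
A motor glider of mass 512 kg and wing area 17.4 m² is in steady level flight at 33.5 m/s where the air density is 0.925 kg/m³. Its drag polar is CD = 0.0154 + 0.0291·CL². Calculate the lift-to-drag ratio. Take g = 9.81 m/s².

L/D = 22.8

Level flight ⇒ L = W = m·g = 512 × 9.81 = 5022.7 N.
Dynamic pressure q = 0.5 × 0.925 × 33.5² = 519 Pa.
Required CL = L/(qS) = 5022.7/(519·17.4) = 0.5561.
CD = 0.0154 + 0.0291 × 0.5561² = 0.0244.
L/D = CL/CD = 0.5561 / 0.0244 = 22.8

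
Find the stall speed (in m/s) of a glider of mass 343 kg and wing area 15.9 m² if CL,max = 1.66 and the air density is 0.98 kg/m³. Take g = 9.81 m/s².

Weight W = mg = 343 × 9.81 = 3365 N.
From L = ½ρV²S·CL,max = W: V_stall = √(2W/(ρSCL,max)) = √(2·3365/(0.98·15.9·1.66))
V_stall = √260.2 = 16.1 m/s

V_stall = 16.1 m/s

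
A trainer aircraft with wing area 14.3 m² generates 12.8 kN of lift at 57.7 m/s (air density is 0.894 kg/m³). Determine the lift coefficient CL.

CL = 0.601

From L = ½ρv²S·CL, rearranging gives CL = 2L/(ρv²S).
CL = 2 × 12800 / (0.894 × 57.7² × 14.3) = 0.601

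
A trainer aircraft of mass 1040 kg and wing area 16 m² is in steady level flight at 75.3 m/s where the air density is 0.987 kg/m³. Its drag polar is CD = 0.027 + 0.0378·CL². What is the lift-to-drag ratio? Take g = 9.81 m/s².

L/D = 7.87

Level flight ⇒ L = W = m·g = 1040 × 9.81 = 10202 N.
Dynamic pressure q = 0.5 × 0.987 × 75.3² = 2798 Pa.
CL = W/(q·S) = 10202 / (2798 × 16) = 0.2279.
CD = 0.027 + 0.0378 × 0.2279² = 0.02896.
L/D = CL/CD = 0.2279 / 0.02896 = 7.87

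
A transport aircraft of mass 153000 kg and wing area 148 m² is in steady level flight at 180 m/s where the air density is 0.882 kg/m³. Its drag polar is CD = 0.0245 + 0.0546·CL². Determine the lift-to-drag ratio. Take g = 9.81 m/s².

Level flight ⇒ L = W = m·g = 153000 × 9.81 = 1.5009×10^6 N.
Dynamic pressure q = 0.5 × 0.882 × 180² = 14290 Pa.
CL = W/(q·S) = 1.5009×10^6 / (14290 × 148) = 0.7098.
CD = 0.0245 + 0.0546 × 0.7098² = 0.05201.
L/D = CL/CD = 0.7098 / 0.05201 = 13.6

L/D = 13.6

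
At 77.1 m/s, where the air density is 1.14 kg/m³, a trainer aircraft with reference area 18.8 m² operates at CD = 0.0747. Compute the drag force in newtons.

D = ½ρv²S·CD = ½ × 1.14 × 77.1² × 18.8 × 0.0747 = 4760 N

D = 4760 N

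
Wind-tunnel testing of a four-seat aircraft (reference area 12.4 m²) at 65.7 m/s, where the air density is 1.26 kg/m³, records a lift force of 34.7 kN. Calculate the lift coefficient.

CL = 1.03

From L = ½ρv²S·CL, rearranging gives CL = 2L/(ρv²S).
CL = 2 × 34700 / (1.26 × 65.7² × 12.4) = 1.03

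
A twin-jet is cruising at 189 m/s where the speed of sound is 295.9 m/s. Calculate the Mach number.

M = 0.639

M = v/a = 189 / 295.9 = 0.639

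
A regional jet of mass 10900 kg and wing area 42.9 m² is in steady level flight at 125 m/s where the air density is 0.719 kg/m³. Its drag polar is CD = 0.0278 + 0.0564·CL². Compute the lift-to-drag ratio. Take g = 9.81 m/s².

L/D = 11.4

Weight W = mg = 10900 × 9.81 = 1.0693×10^5 N; in level flight L = W.
q = ½ρv² = ½ × 0.719 × 125² = 5617 Pa.
CL = W/(q·S) = 1.0693×10^5 / (5617 × 42.9) = 0.4437.
CD = 0.0278 + 0.0564 × 0.4437² = 0.0389.
L/D = CL/CD = 0.4437 / 0.0389 = 11.4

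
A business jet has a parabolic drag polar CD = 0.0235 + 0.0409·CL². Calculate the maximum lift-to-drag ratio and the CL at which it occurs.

For CD = CD0 + K·CL², (L/D)max occurs at CL* = √(CD0/K) and equals 1/(2√(K·CD0)).
(L/D)max = 1/(2√(0.0409 × 0.0235)) = 1/(2 × 0.031) = 16.1
CL* = √(0.0235/0.0409) = 0.758

(L/D)max = 16.1, at CL = 0.758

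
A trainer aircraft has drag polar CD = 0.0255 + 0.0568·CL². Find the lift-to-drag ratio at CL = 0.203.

CD = 0.0255 + 0.0568 × 0.203² = 0.02784
L/D = CL/CD = 0.203 / 0.02784 = 7.29

L/D = 7.29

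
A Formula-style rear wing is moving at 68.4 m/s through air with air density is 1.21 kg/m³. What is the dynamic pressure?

q = ½ρv² = ½ × 1.21 × 68.4² = 2830 Pa

q = 2830 Pa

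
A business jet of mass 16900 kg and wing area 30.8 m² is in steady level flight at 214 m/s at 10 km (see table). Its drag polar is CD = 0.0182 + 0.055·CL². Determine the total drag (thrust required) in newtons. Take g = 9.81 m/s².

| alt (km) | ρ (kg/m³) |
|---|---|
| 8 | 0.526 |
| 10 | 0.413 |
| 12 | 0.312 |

At 10 km, from the table: ρ = 0.413 kg/m³.
Level flight ⇒ L = W = m·g = 16900 × 9.81 = 1.6579×10^5 N.
Dynamic pressure q = 0.5 × 0.413 × 214² = 9457 Pa.
CL = W/(q·S) = 1.6579×10^5 / (9457 × 30.8) = 0.5692.
CD = 0.0182 + 0.055 × 0.5692² = 0.03602.
D = q·S·CD = 9457 × 30.8 × 0.03602 = 10490 N

D = 10500 N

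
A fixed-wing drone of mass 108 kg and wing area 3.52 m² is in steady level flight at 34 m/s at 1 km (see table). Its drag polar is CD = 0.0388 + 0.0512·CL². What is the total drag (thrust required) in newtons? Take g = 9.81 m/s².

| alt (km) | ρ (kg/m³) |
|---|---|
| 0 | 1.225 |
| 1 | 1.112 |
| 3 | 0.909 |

D = 113 N

At 1 km, from the table: ρ = 1.112 kg/m³.
Weight W = mg = 108 × 9.81 = 1059.5 N; in level flight L = W.
q = ½ρv² = ½ × 1.112 × 34² = 642.7 Pa.
CL = W/(q·S) = 1059.5 / (642.7 × 3.52) = 0.4683.
CD = 0.0388 + 0.0512 × 0.4683² = 0.05003.
D = q·S·CD = 642.7 × 3.52 × 0.05003 = 113.2 N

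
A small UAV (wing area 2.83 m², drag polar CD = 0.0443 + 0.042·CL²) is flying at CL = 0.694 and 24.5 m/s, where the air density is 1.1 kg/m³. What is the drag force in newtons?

D = 60.3 N

CD = 0.0443 + 0.042 × 0.694² = 0.06453
D = ½ρv²S·CD = ½ × 1.1 × 24.5² × 2.83 × 0.06453 = 60.3 N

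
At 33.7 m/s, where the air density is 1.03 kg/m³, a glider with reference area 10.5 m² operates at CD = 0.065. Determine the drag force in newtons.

D = 399 N

D = ½ρv²S·CD = ½ × 1.03 × 33.7² × 10.5 × 0.065 = 399 N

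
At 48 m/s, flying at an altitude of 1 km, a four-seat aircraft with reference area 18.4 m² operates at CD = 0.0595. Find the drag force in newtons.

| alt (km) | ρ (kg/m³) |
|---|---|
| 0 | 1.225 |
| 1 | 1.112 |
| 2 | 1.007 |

D = 1400 N

At 1 km, from the table: ρ = 1.112 kg/m³.
Dynamic pressure q = ½ρv² = ½ × 1.112 × 48² = 1281 Pa.
D = q·S·CD = 1281 × 18.4 × 0.0595 = 1400 N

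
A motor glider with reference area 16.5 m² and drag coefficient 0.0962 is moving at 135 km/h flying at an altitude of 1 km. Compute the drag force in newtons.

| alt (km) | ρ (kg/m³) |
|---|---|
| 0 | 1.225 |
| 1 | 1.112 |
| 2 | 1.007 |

At 1 km, from the table: ρ = 1.112 kg/m³.
Convert speed: v = 135 km/h ÷ 3.6 = 37.5 m/s.
D = ½ρv²S·CD = ½ × 1.112 × 37.5² × 16.5 × 0.0962 = 1240 N

D = 1240 N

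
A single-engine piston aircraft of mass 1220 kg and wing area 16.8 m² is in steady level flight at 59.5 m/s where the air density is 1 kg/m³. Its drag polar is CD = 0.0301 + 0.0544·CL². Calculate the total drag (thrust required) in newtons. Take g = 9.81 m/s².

D = 1160 N

Weight W = mg = 1220 × 9.81 = 11968 N; in level flight L = W.
q = ½ρv² = ½ × 1 × 59.5² = 1770 Pa.
CL = 2W/(ρv²S) = 2×11968/(1×59.5²×16.8) = 0.4025.
CD = 0.0301 + 0.0544 × 0.4025² = 0.03891.
D = q·S·CD = 1770 × 16.8 × 0.03891 = 1157 N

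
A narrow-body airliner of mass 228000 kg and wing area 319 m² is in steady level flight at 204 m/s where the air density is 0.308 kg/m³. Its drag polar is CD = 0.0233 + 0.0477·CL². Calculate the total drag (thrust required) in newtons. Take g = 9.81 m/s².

Weight W = mg = 228000 × 9.81 = 2.2367×10^6 N; in level flight L = W.
q = ½ρv² = ½ × 0.308 × 204² = 6409 Pa.
Required CL = L/(qS) = 2.2367×10^6/(6409·319) = 1.094.
CD = 0.0233 + 0.0477 × 1.094² = 0.08039.
D = q·S·CD = 6409 × 319 × 0.08039 = 1.644×10^5 N

D = 1.64×10^5 N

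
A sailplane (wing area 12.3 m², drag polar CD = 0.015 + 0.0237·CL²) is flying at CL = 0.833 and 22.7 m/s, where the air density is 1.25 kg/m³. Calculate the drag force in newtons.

CD = 0.015 + 0.0237 × 0.833² = 0.03145
D = ½ρv²S·CD = ½ × 1.25 × 22.7² × 12.3 × 0.03145 = 125 N

D = 125 N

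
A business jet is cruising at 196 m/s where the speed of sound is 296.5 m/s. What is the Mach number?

M = 0.661

M = v/a = 196 / 296.5 = 0.661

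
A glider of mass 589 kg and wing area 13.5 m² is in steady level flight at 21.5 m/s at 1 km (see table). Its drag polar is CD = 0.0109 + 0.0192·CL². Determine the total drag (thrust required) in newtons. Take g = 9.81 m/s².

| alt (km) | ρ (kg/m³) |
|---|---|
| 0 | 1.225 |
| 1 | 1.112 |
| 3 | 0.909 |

D = 223 N

At 1 km, from the table: ρ = 1.112 kg/m³.
Level flight ⇒ L = W = m·g = 589 × 9.81 = 5778.1 N.
Dynamic pressure q = 0.5 × 1.112 × 21.5² = 257 Pa.
CL = 2W/(ρv²S) = 2×5778.1/(1.112×21.5²×13.5) = 1.665.
CD = 0.0109 + 0.0192 × 1.665² = 0.06415.
D = q·S·CD = 257 × 13.5 × 0.06415 = 222.6 N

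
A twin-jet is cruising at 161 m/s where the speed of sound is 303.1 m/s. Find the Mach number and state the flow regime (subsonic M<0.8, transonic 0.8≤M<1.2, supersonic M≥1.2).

M = v/a = 161 / 303.1 = 0.531
M = 0.531 → subsonic.

M = 0.531 (subsonic)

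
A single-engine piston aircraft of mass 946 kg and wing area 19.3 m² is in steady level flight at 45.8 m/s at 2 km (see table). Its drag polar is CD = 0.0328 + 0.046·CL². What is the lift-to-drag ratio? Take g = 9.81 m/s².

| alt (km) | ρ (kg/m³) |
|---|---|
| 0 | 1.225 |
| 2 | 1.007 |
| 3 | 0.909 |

At 2 km, from the table: ρ = 1.007 kg/m³.
Level flight ⇒ L = W = m·g = 946 × 9.81 = 9280.3 N.
Dynamic pressure q = 0.5 × 1.007 × 45.8² = 1056 Pa.
CL = W/(q·S) = 9280.3 / (1056 × 19.3) = 0.4553.
CD = 0.0328 + 0.046 × 0.4553² = 0.04233.
L/D = CL/CD = 0.4553 / 0.04233 = 10.8

L/D = 10.8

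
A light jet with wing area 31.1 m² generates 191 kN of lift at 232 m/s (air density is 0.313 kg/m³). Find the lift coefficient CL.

CL = 0.729

From L = ½ρv²S·CL, rearranging gives CL = 2L/(ρv²S).
CL = 2 × 1.91×10^5 / (0.313 × 232² × 31.1) = 0.729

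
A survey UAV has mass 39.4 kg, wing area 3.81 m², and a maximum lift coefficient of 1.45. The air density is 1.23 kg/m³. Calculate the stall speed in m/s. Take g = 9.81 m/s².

V_stall = 10.7 m/s

At stall, lift equals weight: L = W = m·g = 39.4 × 9.81 = 386.5 N.
From L = ½ρV²S·CL,max = W: V_stall = √(2W/(ρSCL,max)) = √(2·386.5/(1.23·3.81·1.45))
V_stall = √113.8 = 10.7 m/s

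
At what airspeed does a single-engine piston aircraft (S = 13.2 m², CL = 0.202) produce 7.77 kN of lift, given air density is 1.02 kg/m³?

v = 75.6 m/s

L = ½ρv²S·CL ⇒ v = √(2L/(ρ·S·CL))
v = √(2 × 7770 / (1.02 × 13.2 × 0.202)) = √5714 = 75.6 m/s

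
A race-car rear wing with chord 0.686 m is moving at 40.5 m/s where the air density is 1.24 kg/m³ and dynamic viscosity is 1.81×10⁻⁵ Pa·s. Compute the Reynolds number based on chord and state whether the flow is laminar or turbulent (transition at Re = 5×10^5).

Re = ρ·v·c/μ = 1.24 × 40.5 × 0.686 / (1.81×10⁻⁵) = 1.9×10^6
Since 1.9×10^6 > 5×10^5, the flow is turbulent.

Re = 1.9×10^6 (turbulent)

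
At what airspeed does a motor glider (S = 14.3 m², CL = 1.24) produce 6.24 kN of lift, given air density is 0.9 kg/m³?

v = 28 m/s

L = ½ρv²S·CL ⇒ v = √(2L/(ρ·S·CL))
v = √(2 × 6240 / (0.9 × 14.3 × 1.24)) = √782 = 28 m/s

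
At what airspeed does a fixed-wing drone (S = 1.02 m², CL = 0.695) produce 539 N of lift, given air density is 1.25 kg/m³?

v = 34.9 m/s

L = ½ρv²S·CL ⇒ v = √(2L/(ρ·S·CL))
v = √(2 × 539 / (1.25 × 1.02 × 0.695)) = √1217 = 34.9 m/s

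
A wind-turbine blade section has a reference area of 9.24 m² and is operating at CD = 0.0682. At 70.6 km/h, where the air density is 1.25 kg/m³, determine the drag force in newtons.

Convert speed: v = 70.6 km/h ÷ 3.6 = 19.61 m/s.
D = ½ρv²S·CD = ½ × 1.25 × 19.61² × 9.24 × 0.0682 = 151 N

D = 151 N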